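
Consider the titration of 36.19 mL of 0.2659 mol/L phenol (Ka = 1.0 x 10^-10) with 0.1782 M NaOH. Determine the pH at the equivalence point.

11.51

n(C6H5OH) = 0.2659 x 0.03619 = 0.009623 mol; V(NaOH) at equivalence = 0.009623/0.1782 = 0.05400 L.
At equivalence all the acid is converted to C6H5O-; total volume = 0.03619 + 0.05400 = 0.09019 L, so [C6H5O-] = 0.009623/0.09019 = 0.1067 M.
Kb = Kw/Ka = 1.0e-14 / 1.0 x 10^-10 = 0.000100.
[OH^-] = sqrt(Kb x [C6H5O-]) = sqrt(0.000100 x 0.1067) = 0.00327 M.
pOH = 2.49, so pH = 14.00 - 2.49 = 11.51.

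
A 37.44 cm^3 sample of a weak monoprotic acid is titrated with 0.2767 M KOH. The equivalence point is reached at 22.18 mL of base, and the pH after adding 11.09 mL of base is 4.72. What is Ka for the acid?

11.09 mL is half of the equivalence volume, so this is the half-equivalence point where [HA] = [A^-].
At half-equivalence pH = pKa, so pKa = 4.72.
Ka = 10^(-4.72) = 1.9 x 10^-5.

1.9 x 10^-5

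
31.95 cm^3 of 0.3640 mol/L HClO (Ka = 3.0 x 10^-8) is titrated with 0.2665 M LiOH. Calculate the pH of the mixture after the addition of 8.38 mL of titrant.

6.90

Initial n(HClO) = 0.3640 x 0.03195 = 0.01163 mol.
n(LiOH) added = 0.2665 x 0.008380 = 0.002233 mol, converting that many moles of HClO to ClO-.
Remaining n(HClO) = 0.009397 mol; n(ClO-) = 0.002233 mol.
By Henderson-Hasselbalch, pH = pKa + log([A^-]/[HA]) = 7.52 + log(0.002233/0.009397) = 7.52 + (-0.62) = 6.90.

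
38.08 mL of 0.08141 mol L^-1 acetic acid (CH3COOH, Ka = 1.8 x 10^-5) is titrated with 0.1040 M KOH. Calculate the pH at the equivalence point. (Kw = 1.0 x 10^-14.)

n(CH3COOH) = 0.08141 x 0.03808 = 0.003100 mol; V(KOH) at equivalence = 0.003100/0.1040 = 0.02981 L.
At equivalence all the acid is converted to CH3COO-; total volume = 0.03808 + 0.02981 = 0.06789 L, so [CH3COO-] = 0.003100/0.06789 = 0.04566 M.
Kb = Kw/Ka = 1.0e-14 / 1.8 x 10^-5 = 5.56e-10.
[OH^-] = sqrt(Kb x [CH3COO-]) = sqrt(5.56e-10 x 0.04566) = 5.04e-6 M.
pOH = 5.30, so pH = 14.00 - 5.30 = 8.70.

8.70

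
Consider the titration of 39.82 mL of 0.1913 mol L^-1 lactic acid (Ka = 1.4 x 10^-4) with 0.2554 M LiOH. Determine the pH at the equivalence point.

8.45

n(HC3H5O3) = 0.1913 x 0.03982 = 0.007618 mol; V(LiOH) at equivalence = 0.007618/0.2554 = 0.02983 L.
At equivalence all the acid is converted to C3H5O3-; total volume = 0.03982 + 0.02983 = 0.06965 L, so [C3H5O3-] = 0.007618/0.06965 = 0.1094 M.
Kb = Kw/Ka = 1.0e-14 / 1.4 x 10^-4 = 7.14e-11.
[OH^-] = sqrt(Kb x [C3H5O3-]) = sqrt(7.14e-11 x 0.1094) = 2.80e-6 M.
pOH = 5.55, so pH = 14.00 - 5.55 = 8.45.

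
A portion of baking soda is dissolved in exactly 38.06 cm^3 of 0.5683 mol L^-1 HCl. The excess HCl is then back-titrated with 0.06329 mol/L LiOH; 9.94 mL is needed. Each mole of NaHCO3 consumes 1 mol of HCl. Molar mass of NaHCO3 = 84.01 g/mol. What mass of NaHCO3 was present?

1.76 g

Total n(HCl) added = 0.5683 x 0.03806 = 0.02163 mol.
n(LiOH) used = 0.06329 x 0.009940 = 0.0006291 mol, which equals the excess n(HCl).
So n(HCl) consumed by the sample = 0.02163 - 0.0006291 = 0.02100 mol.
n(NaHCO3) = 0.02100 / 1 = 0.02100 mol.
mass = 0.02100 mol x 84.01 g/mol = 1.76 g.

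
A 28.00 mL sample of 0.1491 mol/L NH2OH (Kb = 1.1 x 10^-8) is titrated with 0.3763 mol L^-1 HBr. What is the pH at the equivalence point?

n(NH2OH) = 0.1491 x 0.02800 = 0.004175 mol; V(HBr) at equivalence = 0.004175/0.3763 = 0.01109 L.
At equivalence the base is fully converted to NH3OH+; total volume = 0.03909 L, so [NH3OH+] = 0.004175/0.03909 = 0.1068 M.
Ka(NH3OH+) = Kw/Kb = 1.0e-14 / 1.1 x 10^-8 = 9.09e-7.
[H^+] = sqrt(Ka x [NH3OH+]) = sqrt(9.09e-7 x 0.1068) = 0.000312 M.
pH = -log(0.000312) = 3.51.

3.51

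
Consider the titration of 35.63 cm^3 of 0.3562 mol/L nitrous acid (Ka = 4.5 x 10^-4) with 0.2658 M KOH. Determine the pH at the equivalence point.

n(HNO2) = 0.3562 x 0.03563 = 0.01269 mol; V(KOH) at equivalence = 0.01269/0.2658 = 0.04775 L.
At equivalence all the acid is converted to NO2-; total volume = 0.03563 + 0.04775 = 0.08338 L, so [NO2-] = 0.01269/0.08338 = 0.1522 M.
Kb = Kw/Ka = 1.0e-14 / 4.5 x 10^-4 = 2.22e-11.
[OH^-] = sqrt(Kb x [NO2-]) = sqrt(2.22e-11 x 0.1522) = 1.84e-6 M.
pOH = 5.74, so pH = 14.00 - 5.74 = 8.26.

8.26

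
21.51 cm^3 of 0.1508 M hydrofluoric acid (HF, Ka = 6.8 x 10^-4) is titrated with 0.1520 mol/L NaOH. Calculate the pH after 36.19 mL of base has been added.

12.59

n(acid) = 0.1508 x 0.02151 = 0.003244 mol; n(NaOH) added = 0.1520 x 0.03619 = 0.005501 mol.
Base is in excess by 0.005501 - 0.003244 = 0.002257 mol in a total volume of 0.05770 L.
[OH^-] = 0.002257/0.05770 = 0.03912 M, so pOH = 1.41 and pH = 14.00 - 1.41 = 12.59.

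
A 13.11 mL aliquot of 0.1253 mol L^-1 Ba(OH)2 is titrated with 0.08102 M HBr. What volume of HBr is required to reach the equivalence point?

40.6 mL

n(Ba(OH)2) = 0.1253 mol/L x 0.01311 L = 0.001643 mol.
The neutralisation is 1 Ba(OH)2 : 2 HBr, so n(HBr) = 0.001643 x 2/1 = 0.003285 mol.
V(HBr) = 0.003285 / 0.08102 = 0.04055 L = 40.6 mL.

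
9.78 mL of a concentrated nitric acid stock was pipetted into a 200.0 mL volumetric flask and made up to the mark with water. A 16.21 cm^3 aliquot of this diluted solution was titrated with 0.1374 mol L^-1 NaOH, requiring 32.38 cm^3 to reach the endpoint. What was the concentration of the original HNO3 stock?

5.61 M

n(NaOH) = 0.1374 x 0.03238 = 0.004449 mol.
n(HNO3) in the aliquot = 0.004449 mol.
[diluted HNO3] = 0.004449 / 0.01621 = 0.2745 M.
Dilution factor = 200.0/9.780 = 20.45, so [stock] = 0.2745 x 20.45 = 5.61 M.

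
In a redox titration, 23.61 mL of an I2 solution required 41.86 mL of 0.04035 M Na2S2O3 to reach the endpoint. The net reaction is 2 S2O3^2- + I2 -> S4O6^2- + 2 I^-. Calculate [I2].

n(Na2S2O3) = 0.04035 x 0.04186 = 0.001689 mol.
From the balanced equation, 2 mol Na2S2O3 reacts with 1 mol I2, so n(I2) = 0.001689 x 1/2 = 0.0008445 mol.
[I2] = 0.0008445 / 0.02361 L = 0.0358 M.

0.0358 M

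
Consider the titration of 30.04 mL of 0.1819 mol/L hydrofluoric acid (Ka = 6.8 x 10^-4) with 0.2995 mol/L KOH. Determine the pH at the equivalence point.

8.11

n(HF) = 0.1819 x 0.03004 = 0.005464 mol; V(KOH) at equivalence = 0.005464/0.2995 = 0.01824 L.
At equivalence all the acid is converted to F-; total volume = 0.03004 + 0.01824 = 0.04828 L, so [F-] = 0.005464/0.04828 = 0.1132 M.
Kb = Kw/Ka = 1.0e-14 / 6.8 x 10^-4 = 1.47e-11.
[OH^-] = sqrt(Kb x [F-]) = sqrt(1.47e-11 x 0.1132) = 1.29e-6 M.
pOH = 5.89, so pH = 14.00 - 5.89 = 8.11.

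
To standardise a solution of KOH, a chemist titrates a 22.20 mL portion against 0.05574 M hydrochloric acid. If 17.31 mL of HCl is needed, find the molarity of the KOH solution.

n(HCl) delivered = 0.05574 x 0.01731 = 0.0009649 mol.
For a 1:1 reaction, n(KOH) = 0.0009649 mol.
[KOH] = 0.0009649 mol / 0.02220 L = 0.0435 M.

0.0435 M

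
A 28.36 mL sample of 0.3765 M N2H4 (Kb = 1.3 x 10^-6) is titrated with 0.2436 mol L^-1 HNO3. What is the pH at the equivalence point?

n(N2H4) = 0.3765 x 0.02836 = 0.01068 mol; V(HNO3) at equivalence = 0.01068/0.2436 = 0.04383 L.
At equivalence the base is fully converted to N2H5+; total volume = 0.07219 L, so [N2H5+] = 0.01068/0.07219 = 0.1479 M.
Ka(N2H5+) = Kw/Kb = 1.0e-14 / 1.3 x 10^-6 = 7.69e-9.
[H^+] = sqrt(Ka x [N2H5+]) = sqrt(7.69e-9 x 0.1479) = 3.37e-5 M.
pH = -log(3.37e-5) = 4.47.

4.47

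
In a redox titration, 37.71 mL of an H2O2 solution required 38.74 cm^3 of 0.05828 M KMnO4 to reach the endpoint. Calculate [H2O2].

n(KMnO4) = 0.05828 x 0.03874 = 0.002258 mol.
From the balanced equation, 2 mol KMnO4 reacts with 5 mol H2O2, so n(H2O2) = 0.002258 x 5/2 = 0.005644 mol.
[H2O2] = 0.005644 / 0.03771 L = 0.150 M.

0.150 M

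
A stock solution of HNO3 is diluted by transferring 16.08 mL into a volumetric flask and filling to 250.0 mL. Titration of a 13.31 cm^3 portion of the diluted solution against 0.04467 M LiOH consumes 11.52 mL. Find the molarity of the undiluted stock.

n(LiOH) = 0.04467 x 0.01152 = 0.0005146 mol.
n(HNO3) in the aliquot = 0.0005146 mol.
[diluted HNO3] = 0.0005146 / 0.01331 = 0.03866 M.
Dilution factor = 250.0/16.08 = 15.55, so [stock] = 0.03866 x 15.55 = 0.601 M.

0.601 M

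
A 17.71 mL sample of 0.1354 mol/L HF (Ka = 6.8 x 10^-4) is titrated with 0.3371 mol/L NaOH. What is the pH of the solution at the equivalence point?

8.08

n(HF) = 0.1354 x 0.01771 = 0.002398 mol; V(NaOH) at equivalence = 0.002398/0.3371 = 0.007113 L.
At equivalence all the acid is converted to F-; total volume = 0.01771 + 0.007113 = 0.02482 L, so [F-] = 0.002398/0.02482 = 0.09660 M.
Kb = Kw/Ka = 1.0e-14 / 6.8 x 10^-4 = 1.47e-11.
[OH^-] = sqrt(Kb x [F-]) = sqrt(1.47e-11 x 0.09660) = 1.19e-6 M.
pOH = 5.92, so pH = 14.00 - 5.92 = 8.08.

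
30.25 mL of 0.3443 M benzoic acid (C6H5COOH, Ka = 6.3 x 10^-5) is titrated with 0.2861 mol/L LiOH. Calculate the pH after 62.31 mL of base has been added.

12.90

n(acid) = 0.3443 x 0.03025 = 0.01042 mol; n(LiOH) added = 0.2861 x 0.06231 = 0.01783 mol.
Base is in excess by 0.01783 - 0.01042 = 0.007412 mol in a total volume of 0.09256 L.
[OH^-] = 0.007412/0.09256 = 0.08008 M, so pOH = 1.10 and pH = 14.00 - 1.10 = 12.90.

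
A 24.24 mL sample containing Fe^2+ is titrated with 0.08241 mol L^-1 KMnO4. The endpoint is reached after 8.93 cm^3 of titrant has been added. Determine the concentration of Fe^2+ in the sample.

n(KMnO4) = 0.08241 x 0.008930 = 0.0007359 mol.
From the balanced equation, 1 mol KMnO4 reacts with 5 mol Fe^2+, so n(Fe^2+) = 0.0007359 x 5/1 = 0.003680 mol.
[Fe^2+] = 0.003680 / 0.02424 L = 0.152 M.

0.152 M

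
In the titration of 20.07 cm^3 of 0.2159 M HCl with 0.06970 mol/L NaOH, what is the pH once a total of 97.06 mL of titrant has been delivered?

n(acid) = 0.2159 x 0.02007 = 0.004333 mol; n(NaOH) added = 0.06970 x 0.09706 = 0.006765 mol.
Base is in excess by 0.006765 - 0.004333 = 0.002432 mol in a total volume of 0.1171 L.
[OH^-] = 0.002432/0.1171 = 0.02076 M, so pOH = 1.68 and pH = 14.00 - 1.68 = 12.32.

12.32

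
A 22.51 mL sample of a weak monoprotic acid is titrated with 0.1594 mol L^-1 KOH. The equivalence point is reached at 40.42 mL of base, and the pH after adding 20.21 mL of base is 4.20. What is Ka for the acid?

6.3 x 10^-5

20.21 mL is half of the equivalence volume, so this is the half-equivalence point where [HA] = [A^-].
At half-equivalence pH = pKa, so pKa = 4.20.
Ka = 10^(-4.20) = 6.3 x 10^-5.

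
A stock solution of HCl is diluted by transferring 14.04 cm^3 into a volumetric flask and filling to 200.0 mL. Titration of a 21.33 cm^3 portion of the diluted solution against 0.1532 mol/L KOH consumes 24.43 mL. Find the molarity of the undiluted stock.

2.50 M

n(KOH) = 0.1532 x 0.02443 = 0.003743 mol.
n(HCl) in the aliquot = 0.003743 mol.
[diluted HCl] = 0.003743 / 0.02133 = 0.1755 M.
Dilution factor = 200.0/14.04 = 14.25, so [stock] = 0.1755 x 14.25 = 2.50 M.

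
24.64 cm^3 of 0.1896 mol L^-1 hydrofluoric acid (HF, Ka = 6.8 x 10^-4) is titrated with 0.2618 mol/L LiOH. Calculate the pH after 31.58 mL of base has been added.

n(acid) = 0.1896 x 0.02464 = 0.004672 mol; n(LiOH) added = 0.2618 x 0.03158 = 0.008268 mol.
Base is in excess by 0.008268 - 0.004672 = 0.003596 mol in a total volume of 0.05622 L.
[OH^-] = 0.003596/0.05622 = 0.06396 M, so pOH = 1.19 and pH = 14.00 - 1.19 = 12.81.

12.81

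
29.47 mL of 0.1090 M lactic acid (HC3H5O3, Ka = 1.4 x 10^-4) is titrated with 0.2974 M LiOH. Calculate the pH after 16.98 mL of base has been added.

12.60

n(acid) = 0.1090 x 0.02947 = 0.003212 mol; n(LiOH) added = 0.2974 x 0.01698 = 0.005050 mol.
Base is in excess by 0.005050 - 0.003212 = 0.001838 mol in a total volume of 0.04645 L.
[OH^-] = 0.001838/0.04645 = 0.03956 M, so pOH = 1.40 and pH = 14.00 - 1.40 = 12.60.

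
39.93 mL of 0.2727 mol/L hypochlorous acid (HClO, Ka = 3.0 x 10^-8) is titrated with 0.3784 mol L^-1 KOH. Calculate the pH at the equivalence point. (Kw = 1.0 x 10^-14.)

10.36

n(HClO) = 0.2727 x 0.03993 = 0.01089 mol; V(KOH) at equivalence = 0.01089/0.3784 = 0.02878 L.
At equivalence all the acid is converted to ClO-; total volume = 0.03993 + 0.02878 = 0.06871 L, so [ClO-] = 0.01089/0.06871 = 0.1585 M.
Kb = Kw/Ka = 1.0e-14 / 3.0 x 10^-8 = 3.33e-7.
[OH^-] = sqrt(Kb x [ClO-]) = sqrt(3.33e-7 x 0.1585) = 0.000230 M.
pOH = 3.64, so pH = 14.00 - 3.64 = 10.36.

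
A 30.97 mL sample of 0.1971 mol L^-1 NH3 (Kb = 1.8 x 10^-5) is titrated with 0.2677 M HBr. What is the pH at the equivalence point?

n(NH3) = 0.1971 x 0.03097 = 0.006104 mol; V(HBr) at equivalence = 0.006104/0.2677 = 0.02280 L.
At equivalence the base is fully converted to NH4+; total volume = 0.05377 L, so [NH4+] = 0.006104/0.05377 = 0.1135 M.
Ka(NH4+) = Kw/Kb = 1.0e-14 / 1.8 x 10^-5 = 5.56e-10.
[H^+] = sqrt(Ka x [NH4+]) = sqrt(5.56e-10 x 0.1135) = 7.94e-6 M.
pH = -log(7.94e-6) = 5.10.

5.10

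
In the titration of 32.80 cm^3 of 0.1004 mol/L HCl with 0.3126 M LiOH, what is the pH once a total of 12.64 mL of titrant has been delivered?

n(acid) = 0.1004 x 0.03280 = 0.003293 mol; n(LiOH) added = 0.3126 x 0.01264 = 0.003951 mol.
Base is in excess by 0.003951 - 0.003293 = 0.0006581 mol in a total volume of 0.04544 L.
[OH^-] = 0.0006581/0.04544 = 0.01448 M, so pOH = 1.84 and pH = 14.00 - 1.84 = 12.16.

12.16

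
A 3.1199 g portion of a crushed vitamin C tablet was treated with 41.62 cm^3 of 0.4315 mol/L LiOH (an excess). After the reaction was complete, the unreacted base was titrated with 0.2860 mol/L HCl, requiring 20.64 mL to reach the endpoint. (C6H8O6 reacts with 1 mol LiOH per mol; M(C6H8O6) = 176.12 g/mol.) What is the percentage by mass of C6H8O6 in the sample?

Total n(LiOH) added = 0.4315 x 0.04162 = 0.01796 mol.
n(HCl) used = 0.2860 x 0.02064 = 0.005903 mol, which equals the excess n(LiOH).
So n(LiOH) consumed by the sample = 0.01796 - 0.005903 = 0.01206 mol.
n(C6H8O6) = 0.01206 / 1 = 0.01206 mol.
mass C6H8O6 = 0.01206 x 176.12 = 2.123 g, so %C6H8O6 = 2.123/3.1199 x 100 = 68.1%.

68.1%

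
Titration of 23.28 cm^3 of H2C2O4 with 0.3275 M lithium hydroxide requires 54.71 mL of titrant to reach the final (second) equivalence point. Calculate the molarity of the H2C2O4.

n(LiOH) = 0.3275 x 0.05471 = 0.01792 mol.
At the final (second) equivalence point, 2 mol OH^- react per mol H2C2O4, so n(H2C2O4) = 0.01792 / 2 = 0.008959 mol.
[H2C2O4] = 0.008959 / 0.02328 L = 0.385 M.

0.385 M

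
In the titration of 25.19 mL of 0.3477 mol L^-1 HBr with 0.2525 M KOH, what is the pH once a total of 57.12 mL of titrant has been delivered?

n(acid) = 0.3477 x 0.02519 = 0.008759 mol; n(KOH) added = 0.2525 x 0.05712 = 0.01442 mol.
Base is in excess by 0.01442 - 0.008759 = 0.005664 mol in a total volume of 0.08231 L.
[OH^-] = 0.005664/0.08231 = 0.06882 M, so pOH = 1.16 and pH = 14.00 - 1.16 = 12.84.

12.84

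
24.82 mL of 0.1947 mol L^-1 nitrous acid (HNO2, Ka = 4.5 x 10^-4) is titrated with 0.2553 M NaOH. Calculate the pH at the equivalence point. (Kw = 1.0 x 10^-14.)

8.19

n(HNO2) = 0.1947 x 0.02482 = 0.004832 mol; V(NaOH) at equivalence = 0.004832/0.2553 = 0.01893 L.
At equivalence all the acid is converted to NO2-; total volume = 0.02482 + 0.01893 = 0.04375 L, so [NO2-] = 0.004832/0.04375 = 0.1105 M.
Kb = Kw/Ka = 1.0e-14 / 4.5 x 10^-4 = 2.22e-11.
[OH^-] = sqrt(Kb x [NO2-]) = sqrt(2.22e-11 x 0.1105) = 1.57e-6 M.
pOH = 5.81, so pH = 14.00 - 5.81 = 8.19.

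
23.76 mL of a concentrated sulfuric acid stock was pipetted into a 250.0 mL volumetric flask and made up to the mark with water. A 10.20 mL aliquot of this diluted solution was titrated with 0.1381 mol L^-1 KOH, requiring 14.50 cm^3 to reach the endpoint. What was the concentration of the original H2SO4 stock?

1.03 M

n(KOH) = 0.1381 x 0.01450 = 0.002002 mol.
n(H2SO4) in the aliquot = 0.002002 x 1/2 = 0.001001 mol.
[diluted H2SO4] = 0.001001 / 0.01020 = 0.09816 M.
Dilution factor = 250.0/23.76 = 10.52, so [stock] = 0.09816 x 10.52 = 1.03 M.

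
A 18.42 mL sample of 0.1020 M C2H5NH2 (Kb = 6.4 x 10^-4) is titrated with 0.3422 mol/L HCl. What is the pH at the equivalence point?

n(C2H5NH2) = 0.1020 x 0.01842 = 0.001879 mol; V(HCl) at equivalence = 0.001879/0.3422 = 0.005490 L.
At equivalence the base is fully converted to C2H5NH3+; total volume = 0.02391 L, so [C2H5NH3+] = 0.001879/0.02391 = 0.07858 M.
Ka(C2H5NH3+) = Kw/Kb = 1.0e-14 / 6.4 x 10^-4 = 1.56e-11.
[H^+] = sqrt(Ka x [C2H5NH3+]) = sqrt(1.56e-11 x 0.07858) = 1.11e-6 M.
pH = -log(1.11e-6) = 5.96.

5.96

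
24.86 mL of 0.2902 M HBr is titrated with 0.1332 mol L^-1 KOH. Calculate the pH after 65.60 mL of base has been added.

n(acid) = 0.2902 x 0.02486 = 0.007214 mol; n(KOH) added = 0.1332 x 0.06560 = 0.008738 mol.
Base is in excess by 0.008738 - 0.007214 = 0.001524 mol in a total volume of 0.09046 L.
[OH^-] = 0.001524/0.09046 = 0.01684 M, so pOH = 1.77 and pH = 14.00 - 1.77 = 12.23.

12.23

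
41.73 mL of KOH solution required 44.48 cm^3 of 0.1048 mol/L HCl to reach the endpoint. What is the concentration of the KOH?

0.112 M

n(HCl) delivered = 0.1048 x 0.04448 = 0.004662 mol.
For a 1:1 reaction, n(KOH) = 0.004662 mol.
[KOH] = 0.004662 mol / 0.04173 L = 0.112 M.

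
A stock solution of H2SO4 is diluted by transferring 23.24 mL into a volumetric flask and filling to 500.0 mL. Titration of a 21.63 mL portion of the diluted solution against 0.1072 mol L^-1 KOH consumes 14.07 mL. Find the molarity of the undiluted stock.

0.750 M

n(KOH) = 0.1072 x 0.01407 = 0.001508 mol.
n(H2SO4) in the aliquot = 0.001508 x 1/2 = 0.0007542 mol.
[diluted H2SO4] = 0.0007542 / 0.02163 = 0.03487 M.
Dilution factor = 500.0/23.24 = 21.51, so [stock] = 0.03487 x 21.51 = 0.750 M.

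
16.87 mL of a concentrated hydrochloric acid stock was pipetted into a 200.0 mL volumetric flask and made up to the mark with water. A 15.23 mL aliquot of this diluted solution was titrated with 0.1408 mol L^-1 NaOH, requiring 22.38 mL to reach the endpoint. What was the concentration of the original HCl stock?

2.45 M

n(NaOH) = 0.1408 x 0.02238 = 0.003151 mol.
n(HCl) in the aliquot = 0.003151 mol.
[diluted HCl] = 0.003151 / 0.01523 = 0.2069 M.
Dilution factor = 200.0/16.87 = 11.86, so [stock] = 0.2069 x 11.86 = 2.45 M.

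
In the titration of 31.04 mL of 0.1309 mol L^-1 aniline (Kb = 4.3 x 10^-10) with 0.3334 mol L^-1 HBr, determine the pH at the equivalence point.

2.83

n(C6H5NH2) = 0.1309 x 0.03104 = 0.004063 mol; V(HBr) at equivalence = 0.004063/0.3334 = 0.01219 L.
At equivalence the base is fully converted to C6H5NH3+; total volume = 0.04323 L, so [C6H5NH3+] = 0.004063/0.04323 = 0.09400 M.
Ka(C6H5NH3+) = Kw/Kb = 1.0e-14 / 4.3 x 10^-10 = 2.33e-5.
[H^+] = sqrt(Ka x [C6H5NH3+]) = sqrt(2.33e-5 x 0.09400) = 0.00148 M.
pH = -log(0.00148) = 2.83.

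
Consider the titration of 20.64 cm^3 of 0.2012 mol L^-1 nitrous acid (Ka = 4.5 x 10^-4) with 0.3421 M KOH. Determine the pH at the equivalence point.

8.22

n(HNO2) = 0.2012 x 0.02064 = 0.004153 mol; V(KOH) at equivalence = 0.004153/0.3421 = 0.01214 L.
At equivalence all the acid is converted to NO2-; total volume = 0.02064 + 0.01214 = 0.03278 L, so [NO2-] = 0.004153/0.03278 = 0.1267 M.
Kb = Kw/Ka = 1.0e-14 / 4.5 x 10^-4 = 2.22e-11.
[OH^-] = sqrt(Kb x [NO2-]) = sqrt(2.22e-11 x 0.1267) = 1.68e-6 M.
pOH = 5.78, so pH = 14.00 - 5.78 = 8.22.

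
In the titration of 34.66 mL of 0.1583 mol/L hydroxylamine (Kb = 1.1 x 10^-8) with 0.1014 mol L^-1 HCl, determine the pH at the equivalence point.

n(NH2OH) = 0.1583 x 0.03466 = 0.005487 mol; V(HCl) at equivalence = 0.005487/0.1014 = 0.05411 L.
At equivalence the base is fully converted to NH3OH+; total volume = 0.08877 L, so [NH3OH+] = 0.005487/0.08877 = 0.06181 M.
Ka(NH3OH+) = Kw/Kb = 1.0e-14 / 1.1 x 10^-8 = 9.09e-7.
[H^+] = sqrt(Ka x [NH3OH+]) = sqrt(9.09e-7 x 0.06181) = 0.000237 M.
pH = -log(0.000237) = 3.63.

3.63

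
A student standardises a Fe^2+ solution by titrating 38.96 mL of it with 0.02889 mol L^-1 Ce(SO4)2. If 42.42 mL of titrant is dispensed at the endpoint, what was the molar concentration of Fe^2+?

n(Ce(SO4)2) = 0.02889 x 0.04242 = 0.001226 mol.
From the balanced equation, 1 mol Ce(SO4)2 reacts with 1 mol Fe^2+, so n(Fe^2+) = 0.001226 x 1/1 = 0.001226 mol.
[Fe^2+] = 0.001226 / 0.03896 L = 0.0315 M.

0.0315 M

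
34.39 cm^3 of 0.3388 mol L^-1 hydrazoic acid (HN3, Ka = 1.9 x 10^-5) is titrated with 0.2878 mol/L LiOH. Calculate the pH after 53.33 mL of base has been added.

n(acid) = 0.3388 x 0.03439 = 0.01165 mol; n(LiOH) added = 0.2878 x 0.05333 = 0.01535 mol.
Base is in excess by 0.01535 - 0.01165 = 0.003697 mol in a total volume of 0.08772 L.
[OH^-] = 0.003697/0.08772 = 0.04215 M, so pOH = 1.38 and pH = 14.00 - 1.38 = 12.62.

12.62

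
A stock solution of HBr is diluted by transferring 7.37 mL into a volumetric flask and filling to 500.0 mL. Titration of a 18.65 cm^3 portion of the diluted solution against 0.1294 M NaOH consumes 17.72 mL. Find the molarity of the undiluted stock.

8.34 M

n(NaOH) = 0.1294 x 0.01772 = 0.002293 mol.
n(HBr) in the aliquot = 0.002293 mol.
[diluted HBr] = 0.002293 / 0.01865 = 0.1229 M.
Dilution factor = 500.0/7.370 = 67.84, so [stock] = 0.1229 x 67.84 = 8.34 M.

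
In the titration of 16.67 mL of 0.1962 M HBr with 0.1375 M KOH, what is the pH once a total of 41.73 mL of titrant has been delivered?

n(acid) = 0.1962 x 0.01667 = 0.003271 mol; n(KOH) added = 0.1375 x 0.04173 = 0.005738 mol.
Base is in excess by 0.005738 - 0.003271 = 0.002467 mol in a total volume of 0.05840 L.
[OH^-] = 0.002467/0.05840 = 0.04225 M, so pOH = 1.37 and pH = 14.00 - 1.37 = 12.63.

12.63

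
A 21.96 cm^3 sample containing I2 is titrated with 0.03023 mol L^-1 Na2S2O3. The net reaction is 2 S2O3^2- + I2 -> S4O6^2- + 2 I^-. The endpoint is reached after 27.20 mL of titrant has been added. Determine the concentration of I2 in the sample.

0.0187 M

n(Na2S2O3) = 0.03023 x 0.02720 = 0.0008223 mol.
From the balanced equation, 2 mol Na2S2O3 reacts with 1 mol I2, so n(I2) = 0.0008223 x 1/2 = 0.0004111 mol.
[I2] = 0.0004111 / 0.02196 L = 0.0187 M.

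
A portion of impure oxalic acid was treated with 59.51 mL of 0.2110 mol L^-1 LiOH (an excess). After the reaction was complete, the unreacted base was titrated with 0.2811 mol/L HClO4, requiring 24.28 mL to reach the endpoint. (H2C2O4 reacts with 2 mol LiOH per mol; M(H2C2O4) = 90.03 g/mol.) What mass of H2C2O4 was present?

0.258 g

Total n(LiOH) added = 0.2110 x 0.05951 = 0.01256 mol.
n(HClO4) used = 0.2811 x 0.02428 = 0.006825 mol, which equals the excess n(LiOH).
So n(LiOH) consumed by the sample = 0.01256 - 0.006825 = 0.005732 mol.
n(H2C2O4) = 0.005732 / 2 = 0.002866 mol.
mass = 0.002866 mol x 90.03 g/mol = 0.258 g.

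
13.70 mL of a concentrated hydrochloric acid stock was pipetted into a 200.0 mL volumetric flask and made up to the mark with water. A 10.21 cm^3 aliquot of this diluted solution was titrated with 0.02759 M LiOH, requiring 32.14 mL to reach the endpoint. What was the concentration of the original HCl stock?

n(LiOH) = 0.02759 x 0.03214 = 0.0008867 mol.
n(HCl) in the aliquot = 0.0008867 mol.
[diluted HCl] = 0.0008867 / 0.01021 = 0.08685 M.
Dilution factor = 200.0/13.70 = 14.60, so [stock] = 0.08685 x 14.60 = 1.27 M.

1.27 M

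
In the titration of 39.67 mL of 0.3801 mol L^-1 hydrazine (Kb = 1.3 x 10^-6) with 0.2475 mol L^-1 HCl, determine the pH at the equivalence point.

n(N2H4) = 0.3801 x 0.03967 = 0.01508 mol; V(HCl) at equivalence = 0.01508/0.2475 = 0.06092 L.
At equivalence the base is fully converted to N2H5+; total volume = 0.1006 L, so [N2H5+] = 0.01508/0.1006 = 0.1499 M.
Ka(N2H5+) = Kw/Kb = 1.0e-14 / 1.3 x 10^-6 = 7.69e-9.
[H^+] = sqrt(Ka x [N2H5+]) = sqrt(7.69e-9 x 0.1499) = 3.40e-5 M.
pH = -log(3.40e-5) = 4.47.

4.47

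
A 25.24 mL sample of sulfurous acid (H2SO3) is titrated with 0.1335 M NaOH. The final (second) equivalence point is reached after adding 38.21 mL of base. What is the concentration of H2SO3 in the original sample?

n(NaOH) = 0.1335 x 0.03821 = 0.005101 mol.
At the final (second) equivalence point, 2 mol OH^- react per mol H2SO3, so n(H2SO3) = 0.005101 / 2 = 0.002551 mol.
[H2SO3] = 0.002551 / 0.02524 L = 0.101 M.

0.101 M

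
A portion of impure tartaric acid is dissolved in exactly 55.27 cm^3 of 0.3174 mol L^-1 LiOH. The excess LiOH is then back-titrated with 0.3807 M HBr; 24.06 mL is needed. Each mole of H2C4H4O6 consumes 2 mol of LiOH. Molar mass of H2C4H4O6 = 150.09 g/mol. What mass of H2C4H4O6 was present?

Total n(LiOH) added = 0.3174 x 0.05527 = 0.01754 mol.
n(HBr) used = 0.3807 x 0.02406 = 0.009160 mol, which equals the excess n(LiOH).
So n(LiOH) consumed by the sample = 0.01754 - 0.009160 = 0.008383 mol.
n(H2C4H4O6) = 0.008383 / 2 = 0.004192 mol.
mass = 0.004192 mol x 150.09 g/mol = 0.629 g.

0.629 g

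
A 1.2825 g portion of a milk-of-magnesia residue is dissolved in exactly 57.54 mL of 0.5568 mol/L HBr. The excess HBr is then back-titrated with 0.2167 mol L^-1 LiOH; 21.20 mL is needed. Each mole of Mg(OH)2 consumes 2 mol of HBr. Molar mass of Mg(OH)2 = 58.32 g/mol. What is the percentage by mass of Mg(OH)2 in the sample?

Total n(HBr) added = 0.5568 x 0.05754 = 0.03204 mol.
n(LiOH) used = 0.2167 x 0.02120 = 0.004594 mol, which equals the excess n(HBr).
So n(HBr) consumed by the sample = 0.03204 - 0.004594 = 0.02744 mol.
n(Mg(OH)2) = 0.02744 / 2 = 0.01372 mol.
mass Mg(OH)2 = 0.01372 x 58.32 = 0.8003 g, so %Mg(OH)2 = 0.8003/1.2825 x 100 = 62.4%.

62.4%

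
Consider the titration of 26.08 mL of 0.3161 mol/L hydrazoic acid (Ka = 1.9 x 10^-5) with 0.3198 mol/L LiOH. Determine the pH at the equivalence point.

n(HN3) = 0.3161 x 0.02608 = 0.008244 mol; V(LiOH) at equivalence = 0.008244/0.3198 = 0.02578 L.
At equivalence all the acid is converted to N3-; total volume = 0.02608 + 0.02578 = 0.05186 L, so [N3-] = 0.008244/0.05186 = 0.1590 M.
Kb = Kw/Ka = 1.0e-14 / 1.9 x 10^-5 = 5.26e-10.
[OH^-] = sqrt(Kb x [N3-]) = sqrt(5.26e-10 x 0.1590) = 9.15e-6 M.
pOH = 5.04, so pH = 14.00 - 5.04 = 8.96.

8.96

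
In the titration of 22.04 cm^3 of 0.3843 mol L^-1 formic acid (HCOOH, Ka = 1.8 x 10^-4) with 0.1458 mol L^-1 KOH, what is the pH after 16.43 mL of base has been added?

3.34

Initial n(HCOOH) = 0.3843 x 0.02204 = 0.008470 mol.
n(KOH) added = 0.1458 x 0.01643 = 0.002395 mol, converting that many moles of HCOOH to HCOO-.
Remaining n(HCOOH) = 0.006074 mol; n(HCOO-) = 0.002395 mol.
By Henderson-Hasselbalch, pH = pKa + log([A^-]/[HA]) = 3.74 + log(0.002395/0.006074) = 3.74 + (-0.40) = 3.34.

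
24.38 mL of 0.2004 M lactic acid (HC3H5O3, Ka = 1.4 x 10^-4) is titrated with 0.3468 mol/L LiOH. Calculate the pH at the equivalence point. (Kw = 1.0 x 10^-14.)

n(HC3H5O3) = 0.2004 x 0.02438 = 0.004886 mol; V(LiOH) at equivalence = 0.004886/0.3468 = 0.01409 L.
At equivalence all the acid is converted to C3H5O3-; total volume = 0.02438 + 0.01409 = 0.03847 L, so [C3H5O3-] = 0.004886/0.03847 = 0.1270 M.
Kb = Kw/Ka = 1.0e-14 / 1.4 x 10^-4 = 7.14e-11.
[OH^-] = sqrt(Kb x [C3H5O3-]) = sqrt(7.14e-11 x 0.1270) = 3.01e-6 M.
pOH = 5.52, so pH = 14.00 - 5.52 = 8.48.

8.48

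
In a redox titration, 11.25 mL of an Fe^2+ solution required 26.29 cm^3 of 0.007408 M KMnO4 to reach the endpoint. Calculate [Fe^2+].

n(KMnO4) = 0.007408 x 0.02629 = 0.0001948 mol.
From the balanced equation, 1 mol KMnO4 reacts with 5 mol Fe^2+, so n(Fe^2+) = 0.0001948 x 5/1 = 0.0009738 mol.
[Fe^2+] = 0.0009738 / 0.01125 L = 0.0866 M.

0.0866 M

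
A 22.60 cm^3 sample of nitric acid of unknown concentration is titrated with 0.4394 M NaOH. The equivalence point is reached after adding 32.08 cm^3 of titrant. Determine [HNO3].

n(NaOH) delivered = 0.4394 x 0.03208 = 0.01410 mol.
For a 1:1 reaction, n(HNO3) = 0.01410 mol.
[HNO3] = 0.01410 mol / 0.02260 L = 0.624 M.

0.624 M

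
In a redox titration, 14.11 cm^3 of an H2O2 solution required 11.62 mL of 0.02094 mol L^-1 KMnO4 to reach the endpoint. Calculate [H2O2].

0.0431 M

n(KMnO4) = 0.02094 x 0.01162 = 0.0002433 mol.
From the balanced equation, 2 mol KMnO4 reacts with 5 mol H2O2, so n(H2O2) = 0.0002433 x 5/2 = 0.0006083 mol.
[H2O2] = 0.0006083 / 0.01411 L = 0.0431 M.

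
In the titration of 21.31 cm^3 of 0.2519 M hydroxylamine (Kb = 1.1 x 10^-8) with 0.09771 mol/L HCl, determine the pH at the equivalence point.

n(NH2OH) = 0.2519 x 0.02131 = 0.005368 mol; V(HCl) at equivalence = 0.005368/0.09771 = 0.05494 L.
At equivalence the base is fully converted to NH3OH+; total volume = 0.07625 L, so [NH3OH+] = 0.005368/0.07625 = 0.07040 M.
Ka(NH3OH+) = Kw/Kb = 1.0e-14 / 1.1 x 10^-8 = 9.09e-7.
[H^+] = sqrt(Ka x [NH3OH+]) = sqrt(9.09e-7 x 0.07040) = 0.000253 M.
pH = -log(0.000253) = 3.60.

3.60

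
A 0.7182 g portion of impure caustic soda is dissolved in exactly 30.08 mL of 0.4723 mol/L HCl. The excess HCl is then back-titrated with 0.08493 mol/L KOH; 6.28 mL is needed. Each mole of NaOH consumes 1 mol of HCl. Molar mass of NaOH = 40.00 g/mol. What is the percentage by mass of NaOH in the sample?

76.2%

Total n(HCl) added = 0.4723 x 0.03008 = 0.01421 mol.
n(KOH) used = 0.08493 x 0.006280 = 0.0005334 mol, which equals the excess n(HCl).
So n(HCl) consumed by the sample = 0.01421 - 0.0005334 = 0.01367 mol.
n(NaOH) = 0.01367 / 1 = 0.01367 mol.
mass NaOH = 0.01367 x 40.00 = 0.5469 g, so %NaOH = 0.5469/0.7182 x 100 = 76.2%.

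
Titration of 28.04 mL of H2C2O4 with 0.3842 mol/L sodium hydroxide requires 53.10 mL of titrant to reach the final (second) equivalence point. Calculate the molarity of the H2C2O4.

n(NaOH) = 0.3842 x 0.05310 = 0.02040 mol.
At the final (second) equivalence point, 2 mol OH^- react per mol H2C2O4, so n(H2C2O4) = 0.02040 / 2 = 0.01020 mol.
[H2C2O4] = 0.01020 / 0.02804 L = 0.364 M.

0.364 M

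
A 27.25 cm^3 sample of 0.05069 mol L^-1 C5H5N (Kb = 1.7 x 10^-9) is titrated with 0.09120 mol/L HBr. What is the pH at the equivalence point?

3.36

n(C5H5N) = 0.05069 x 0.02725 = 0.001381 mol; V(HBr) at equivalence = 0.001381/0.09120 = 0.01515 L.
At equivalence the base is fully converted to C5H5NH+; total volume = 0.04240 L, so [C5H5NH+] = 0.001381/0.04240 = 0.03258 M.
Ka(C5H5NH+) = Kw/Kb = 1.0e-14 / 1.7 x 10^-9 = 5.88e-6.
[H^+] = sqrt(Ka x [C5H5NH+]) = sqrt(5.88e-6 x 0.03258) = 0.000438 M.
pH = -log(0.000438) = 3.36.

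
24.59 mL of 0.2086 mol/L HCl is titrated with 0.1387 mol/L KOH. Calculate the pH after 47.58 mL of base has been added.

n(acid) = 0.2086 x 0.02459 = 0.005129 mol; n(KOH) added = 0.1387 x 0.04758 = 0.006599 mol.
Base is in excess by 0.006599 - 0.005129 = 0.001470 mol in a total volume of 0.07217 L.
[OH^-] = 0.001470/0.07217 = 0.02037 M, so pOH = 1.69 and pH = 14.00 - 1.69 = 12.31.

12.31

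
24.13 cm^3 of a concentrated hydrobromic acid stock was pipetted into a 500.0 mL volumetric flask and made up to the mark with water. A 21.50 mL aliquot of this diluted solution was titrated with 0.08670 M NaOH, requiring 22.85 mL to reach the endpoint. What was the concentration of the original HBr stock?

n(NaOH) = 0.08670 x 0.02285 = 0.001981 mol.
n(HBr) in the aliquot = 0.001981 mol.
[diluted HBr] = 0.001981 / 0.02150 = 0.09214 M.
Dilution factor = 500.0/24.13 = 20.72, so [stock] = 0.09214 x 20.72 = 1.91 M.

1.91 M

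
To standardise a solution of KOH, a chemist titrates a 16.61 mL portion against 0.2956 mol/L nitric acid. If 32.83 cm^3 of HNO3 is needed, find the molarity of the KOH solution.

0.584 M

n(HNO3) delivered = 0.2956 x 0.03283 = 0.009705 mol.
For a 1:1 reaction, n(KOH) = 0.009705 mol.
[KOH] = 0.009705 mol / 0.01661 L = 0.584 M.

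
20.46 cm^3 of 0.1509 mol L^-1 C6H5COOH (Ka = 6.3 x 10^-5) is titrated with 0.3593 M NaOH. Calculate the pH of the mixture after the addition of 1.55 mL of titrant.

Initial n(C6H5COOH) = 0.1509 x 0.02046 = 0.003087 mol.
n(NaOH) added = 0.3593 x 0.001550 = 0.0005569 mol, converting that many moles of C6H5COOH to C6H5COO-.
Remaining n(C6H5COOH) = 0.002530 mol; n(C6H5COO-) = 0.0005569 mol.
By Henderson-Hasselbalch, pH = pKa + log([A^-]/[HA]) = 4.20 + log(0.0005569/0.002530) = 4.20 + (-0.66) = 3.54.

3.54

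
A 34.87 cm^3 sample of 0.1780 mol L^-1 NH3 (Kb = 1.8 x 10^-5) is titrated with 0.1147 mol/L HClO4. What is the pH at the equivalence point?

5.21

n(NH3) = 0.1780 x 0.03487 = 0.006207 mol; V(HClO4) at equivalence = 0.006207/0.1147 = 0.05411 L.
At equivalence the base is fully converted to NH4+; total volume = 0.08898 L, so [NH4+] = 0.006207/0.08898 = 0.06975 M.
Ka(NH4+) = Kw/Kb = 1.0e-14 / 1.8 x 10^-5 = 5.56e-10.
[H^+] = sqrt(Ka x [NH4+]) = sqrt(5.56e-10 x 0.06975) = 6.23e-6 M.
pH = -log(6.23e-6) = 5.21.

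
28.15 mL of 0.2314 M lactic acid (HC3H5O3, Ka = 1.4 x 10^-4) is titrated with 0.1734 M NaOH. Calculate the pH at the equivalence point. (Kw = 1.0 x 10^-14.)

n(HC3H5O3) = 0.2314 x 0.02815 = 0.006514 mol; V(NaOH) at equivalence = 0.006514/0.1734 = 0.03757 L.
At equivalence all the acid is converted to C3H5O3-; total volume = 0.02815 + 0.03757 = 0.06572 L, so [C3H5O3-] = 0.006514/0.06572 = 0.09912 M.
Kb = Kw/Ka = 1.0e-14 / 1.4 x 10^-4 = 7.14e-11.
[OH^-] = sqrt(Kb x [C3H5O3-]) = sqrt(7.14e-11 x 0.09912) = 2.66e-6 M.
pOH = 5.57, so pH = 14.00 - 5.57 = 8.43.

8.43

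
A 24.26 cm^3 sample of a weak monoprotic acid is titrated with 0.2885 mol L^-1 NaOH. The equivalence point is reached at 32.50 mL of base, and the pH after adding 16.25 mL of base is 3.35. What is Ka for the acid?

16.25 mL is half of the equivalence volume, so this is the half-equivalence point where [HA] = [A^-].
At half-equivalence pH = pKa, so pKa = 3.35.
Ka = 10^(-3.35) = 4.5 x 10^-4.

4.5 x 10^-4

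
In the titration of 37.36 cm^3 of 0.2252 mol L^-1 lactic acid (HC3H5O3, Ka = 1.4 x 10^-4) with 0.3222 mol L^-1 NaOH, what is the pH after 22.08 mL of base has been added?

Initial n(HC3H5O3) = 0.2252 x 0.03736 = 0.008413 mol.
n(NaOH) added = 0.3222 x 0.02208 = 0.007114 mol, converting that many moles of HC3H5O3 to C3H5O3-.
Remaining n(HC3H5O3) = 0.001299 mol; n(C3H5O3-) = 0.007114 mol.
By Henderson-Hasselbalch, pH = pKa + log([A^-]/[HA]) = 3.85 + log(0.007114/0.001299) = 3.85 + (+0.74) = 4.59.

4.59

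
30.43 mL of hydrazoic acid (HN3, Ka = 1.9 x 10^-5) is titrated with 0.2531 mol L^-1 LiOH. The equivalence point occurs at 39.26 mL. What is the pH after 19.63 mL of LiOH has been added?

4.72

19.63 mL is exactly half the equivalence volume (39.26/2), i.e. the half-equivalence point.
There, n(HA) = n(A^-), so pH = pKa = -log(1.9 x 10^-5) = 4.72.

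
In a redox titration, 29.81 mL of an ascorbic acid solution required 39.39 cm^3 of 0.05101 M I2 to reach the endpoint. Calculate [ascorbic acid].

0.0674 M

n(I2) = 0.05101 x 0.03939 = 0.002009 mol.
From the balanced equation, 1 mol I2 reacts with 1 mol ascorbic acid, so n(ascorbic acid) = 0.002009 x 1/1 = 0.002009 mol.
[ascorbic acid] = 0.002009 / 0.02981 L = 0.0674 M.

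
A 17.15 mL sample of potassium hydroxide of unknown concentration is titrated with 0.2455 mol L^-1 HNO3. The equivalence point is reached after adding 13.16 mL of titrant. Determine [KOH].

n(HNO3) delivered = 0.2455 x 0.01316 = 0.003231 mol.
For a 1:1 reaction, n(KOH) = 0.003231 mol.
[KOH] = 0.003231 mol / 0.01715 L = 0.188 M.

0.188 M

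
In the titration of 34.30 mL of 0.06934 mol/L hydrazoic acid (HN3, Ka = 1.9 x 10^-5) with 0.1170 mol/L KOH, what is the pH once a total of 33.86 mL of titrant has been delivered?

12.37

n(acid) = 0.06934 x 0.03430 = 0.002378 mol; n(KOH) added = 0.1170 x 0.03386 = 0.003962 mol.
Base is in excess by 0.003962 - 0.002378 = 0.001583 mol in a total volume of 0.06816 L.
[OH^-] = 0.001583/0.06816 = 0.02323 M, so pOH = 1.63 and pH = 14.00 - 1.63 = 12.37.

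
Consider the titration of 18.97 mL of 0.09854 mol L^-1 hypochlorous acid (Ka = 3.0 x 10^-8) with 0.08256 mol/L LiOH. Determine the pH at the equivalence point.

n(HClO) = 0.09854 x 0.01897 = 0.001869 mol; V(LiOH) at equivalence = 0.001869/0.08256 = 0.02264 L.
At equivalence all the acid is converted to ClO-; total volume = 0.01897 + 0.02264 = 0.04161 L, so [ClO-] = 0.001869/0.04161 = 0.04492 M.
Kb = Kw/Ka = 1.0e-14 / 3.0 x 10^-8 = 3.33e-7.
[OH^-] = sqrt(Kb x [ClO-]) = sqrt(3.33e-7 x 0.04492) = 0.000122 M.
pOH = 3.91, so pH = 14.00 - 3.91 = 10.09.

10.09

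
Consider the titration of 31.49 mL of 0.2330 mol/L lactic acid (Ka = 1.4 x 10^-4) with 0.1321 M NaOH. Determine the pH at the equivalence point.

8.39

n(HC3H5O3) = 0.2330 x 0.03149 = 0.007337 mol; V(NaOH) at equivalence = 0.007337/0.1321 = 0.05554 L.
At equivalence all the acid is converted to C3H5O3-; total volume = 0.03149 + 0.05554 = 0.08703 L, so [C3H5O3-] = 0.007337/0.08703 = 0.08430 M.
Kb = Kw/Ka = 1.0e-14 / 1.4 x 10^-4 = 7.14e-11.
[OH^-] = sqrt(Kb x [C3H5O3-]) = sqrt(7.14e-11 x 0.08430) = 2.45e-6 M.
pOH = 5.61, so pH = 14.00 - 5.61 = 8.39.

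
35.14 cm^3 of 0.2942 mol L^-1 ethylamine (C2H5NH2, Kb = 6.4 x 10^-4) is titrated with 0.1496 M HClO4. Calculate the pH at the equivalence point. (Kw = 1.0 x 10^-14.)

5.90

n(C2H5NH2) = 0.2942 x 0.03514 = 0.01034 mol; V(HClO4) at equivalence = 0.01034/0.1496 = 0.06911 L.
At equivalence the base is fully converted to C2H5NH3+; total volume = 0.1042 L, so [C2H5NH3+] = 0.01034/0.1042 = 0.09917 M.
Ka(C2H5NH3+) = Kw/Kb = 1.0e-14 / 6.4 x 10^-4 = 1.56e-11.
[H^+] = sqrt(Ka x [C2H5NH3+]) = sqrt(1.56e-11 x 0.09917) = 1.24e-6 M.
pH = -log(1.24e-6) = 5.90.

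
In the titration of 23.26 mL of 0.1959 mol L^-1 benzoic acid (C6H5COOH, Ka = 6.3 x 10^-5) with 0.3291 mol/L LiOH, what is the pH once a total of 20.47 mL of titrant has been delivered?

12.70

n(acid) = 0.1959 x 0.02326 = 0.004557 mol; n(LiOH) added = 0.3291 x 0.02047 = 0.006737 mol.
Base is in excess by 0.006737 - 0.004557 = 0.002180 mol in a total volume of 0.04373 L.
[OH^-] = 0.002180/0.04373 = 0.04985 M, so pOH = 1.30 and pH = 14.00 - 1.30 = 12.70.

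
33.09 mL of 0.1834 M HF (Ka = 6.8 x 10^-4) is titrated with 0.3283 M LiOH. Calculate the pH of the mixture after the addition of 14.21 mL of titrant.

Initial n(HF) = 0.1834 x 0.03309 = 0.006069 mol.
n(LiOH) added = 0.3283 x 0.01421 = 0.004665 mol, converting that many moles of HF to F-.
Remaining n(HF) = 0.001404 mol; n(F-) = 0.004665 mol.
By Henderson-Hasselbalch, pH = pKa + log([A^-]/[HA]) = 3.17 + log(0.004665/0.001404) = 3.17 + (+0.52) = 3.69.

3.69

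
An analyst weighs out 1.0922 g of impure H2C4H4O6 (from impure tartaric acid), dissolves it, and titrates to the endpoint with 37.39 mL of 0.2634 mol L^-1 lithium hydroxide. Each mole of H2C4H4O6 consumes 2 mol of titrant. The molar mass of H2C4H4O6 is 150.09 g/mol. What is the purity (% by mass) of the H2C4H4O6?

67.7%

n(LiOH) = 0.2634 x 0.03739 = 0.009849 mol.
n(H2C4H4O6) = 0.009849 / 2 = 0.004924 mol.
mass of H2C4H4O6 = 0.004924 x 150.09 = 0.7391 g.
% purity = 0.7391 / 1.0922 x 100 = 67.7%.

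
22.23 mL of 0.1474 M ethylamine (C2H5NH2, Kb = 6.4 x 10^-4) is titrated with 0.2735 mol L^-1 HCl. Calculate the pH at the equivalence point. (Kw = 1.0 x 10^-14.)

5.91

n(C2H5NH2) = 0.1474 x 0.02223 = 0.003277 mol; V(HCl) at equivalence = 0.003277/0.2735 = 0.01198 L.
At equivalence the base is fully converted to C2H5NH3+; total volume = 0.03421 L, so [C2H5NH3+] = 0.003277/0.03421 = 0.09578 M.
Ka(C2H5NH3+) = Kw/Kb = 1.0e-14 / 6.4 x 10^-4 = 1.56e-11.
[H^+] = sqrt(Ka x [C2H5NH3+]) = sqrt(1.56e-11 x 0.09578) = 1.22e-6 M.
pH = -log(1.22e-6) = 5.91.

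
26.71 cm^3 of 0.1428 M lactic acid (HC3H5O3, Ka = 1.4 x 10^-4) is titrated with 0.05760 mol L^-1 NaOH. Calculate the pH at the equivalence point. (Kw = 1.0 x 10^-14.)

n(HC3H5O3) = 0.1428 x 0.02671 = 0.003814 mol; V(NaOH) at equivalence = 0.003814/0.05760 = 0.06622 L.
At equivalence all the acid is converted to C3H5O3-; total volume = 0.02671 + 0.06622 = 0.09293 L, so [C3H5O3-] = 0.003814/0.09293 = 0.04104 M.
Kb = Kw/Ka = 1.0e-14 / 1.4 x 10^-4 = 7.14e-11.
[OH^-] = sqrt(Kb x [C3H5O3-]) = sqrt(7.14e-11 x 0.04104) = 1.71e-6 M.
pOH = 5.77, so pH = 14.00 - 5.77 = 8.23.

8.23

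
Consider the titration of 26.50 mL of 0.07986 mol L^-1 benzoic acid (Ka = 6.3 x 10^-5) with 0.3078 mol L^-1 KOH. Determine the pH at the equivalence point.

8.50

n(C6H5COOH) = 0.07986 x 0.02650 = 0.002116 mol; V(KOH) at equivalence = 0.002116/0.3078 = 0.006876 L.
At equivalence all the acid is converted to C6H5COO-; total volume = 0.02650 + 0.006876 = 0.03338 L, so [C6H5COO-] = 0.002116/0.03338 = 0.06341 M.
Kb = Kw/Ka = 1.0e-14 / 6.3 x 10^-5 = 1.59e-10.
[OH^-] = sqrt(Kb x [C6H5COO-]) = sqrt(1.59e-10 x 0.06341) = 3.17e-6 M.
pOH = 5.50, so pH = 14.00 - 5.50 = 8.50.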